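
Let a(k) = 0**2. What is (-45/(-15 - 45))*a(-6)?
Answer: 0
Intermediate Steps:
a(k) = 0
(-45/(-15 - 45))*a(-6) = (-45/(-15 - 45))*0 = (-45/(-60))*0 = -1/60*(-45)*0 = (3/4)*0 = 0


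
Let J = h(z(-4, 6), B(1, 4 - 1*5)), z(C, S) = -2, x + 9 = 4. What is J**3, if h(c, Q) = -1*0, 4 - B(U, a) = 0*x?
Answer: 0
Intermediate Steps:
x = -5 (x = -9 + 4 = -5)
B(U, a) = 4 (B(U, a) = 4 - 0*(-5) = 4 - 1*0 = 4 + 0 = 4)
h(c, Q) = 0
J = 0
J**3 = 0**3 = 0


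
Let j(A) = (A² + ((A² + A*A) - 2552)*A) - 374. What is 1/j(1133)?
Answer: 1/2907231173 ≈ 3.4397e-10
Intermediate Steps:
j(A) = -374 + A² + A*(-2552 + 2*A²) (j(A) = (A² + ((A² + A²) - 2552)*A) - 374 = (A² + (2*A² - 2552)*A) - 374 = (A² + (-2552 + 2*A²)*A) - 374 = (A² + A*(-2552 + 2*A²)) - 374 = -374 + A² + A*(-2552 + 2*A²))
1/j(1133) = 1/(-374 + 1133² - 2552*1133 + 2*1133³) = 1/(-374 + 1283689 - 2891416 + 2*1454419637) = 1/(-374 + 1283689 - 2891416 + 2908839274) = 1/2907231173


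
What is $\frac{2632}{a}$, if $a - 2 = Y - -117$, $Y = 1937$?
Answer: $\frac{329}{257} \approx 1.2802$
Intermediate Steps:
$a = 2056$ ($a = 2 + \left(1937 - -117\right) = 2 + \left(1937 + 117\right) = 2 + 2054 = 2056$)
$\frac{2632}{a} = \frac{2632}{2056} = 2632 \cdot \frac{1}{2056} = \frac{329}{257}$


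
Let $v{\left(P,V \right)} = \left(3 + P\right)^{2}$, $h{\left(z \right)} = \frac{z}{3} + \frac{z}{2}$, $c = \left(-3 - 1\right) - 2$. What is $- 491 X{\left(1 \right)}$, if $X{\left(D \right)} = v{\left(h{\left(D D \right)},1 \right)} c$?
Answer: $\frac{259739}{6} \approx 43290.0$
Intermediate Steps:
$c = -6$ ($c = -4 - 2 = -6$)
$h{\left(z \right)} = \frac{5 z}{6}$ ($h{\left(z \right)} = z \frac{1}{3} + z \frac{1}{2} = \frac{z}{3} + \frac{z}{2} = \frac{5 z}{6}$)
$X{\left(D \right)} = - 6 \left(3 + \frac{5 D^{2}}{6}\right)^{2}$ ($X{\left(D \right)} = \left(3 + \frac{5 D D}{6}\right)^{2} \left(-6\right) = \left(3 + \frac{5 D^{2}}{6}\right)^{2} \left(-6\right) = - 6 \left(3 + \frac{5 D^{2}}{6}\right)^{2}$)
$- 491 X{\left(1 \right)} = - 491 \left(- \frac{\left(18 + 5 \cdot 1^{2}\right)^{2}}{6}\right) = - 491 \left(- \frac{\left(18 + 5 \cdot 1\right)^{2}}{6}\right) = - 491 \left(- \frac{\left(18 + 5\right)^{2}}{6}\right) = - 491 \left(- \frac{23^{2}}{6}\right) = - 491 \left(\left(- \frac{1}{6}\right) 529\right) = \left(-491\right) \left(- \frac{529}{6}\right) = \frac{259739}{6}$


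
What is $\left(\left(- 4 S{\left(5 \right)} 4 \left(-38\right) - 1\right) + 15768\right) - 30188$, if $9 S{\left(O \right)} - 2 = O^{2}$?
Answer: $-12597$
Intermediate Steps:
$S{\left(O \right)} = \frac{2}{9} + \frac{O^{2}}{9}$
$\left(\left(- 4 S{\left(5 \right)} 4 \left(-38\right) - 1\right) + 15768\right) - 30188 = \left(\left(- 4 \left(\frac{2}{9} + \frac{5^{2}}{9}\right) 4 \left(-38\right) - 1\right) + 15768\right) - 30188 = \left(\left(- 4 \left(\frac{2}{9} + \frac{1}{9} \cdot 25\right) 4 \left(-38\right) - 1\right) + 15768\right) - 30188 = \left(\left(- 4 \left(\frac{2}{9} + \frac{25}{9}\right) 4 \left(-38\right) - 1\right) + 15768\right) - 30188 = \left(\left(\left(-4\right) 3 \cdot 4 \left(-38\right) - 1\right) + 15768\right) - 30188 = \left(\left(\left(-12\right) 4 \left(-38\right) - 1\right) + 15768\right) - 30188 = \left(\left(\left(-48\right) \left(-38\right) - 1\right) + 15768\right) - 30188 = \left(\left(1824 - 1\right) + 15768\right) - 30188 = \left(1823 + 15768\right) - 30188 = 17591 - 30188 = -12597$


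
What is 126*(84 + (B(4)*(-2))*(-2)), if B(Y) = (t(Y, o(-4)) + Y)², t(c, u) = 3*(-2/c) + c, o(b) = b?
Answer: 31878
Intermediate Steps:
t(c, u) = c - 6/c (t(c, u) = -6/c + c = c - 6/c)
B(Y) = (-6/Y + 2*Y)² (B(Y) = ((Y - 6/Y) + Y)² = (-6/Y + 2*Y)²)
126*(84 + (B(4)*(-2))*(-2)) = 126*(84 + ((4*(-3 + 4²)²/4²)*(-2))*(-2)) = 126*(84 + ((4*(1/16)*(-3 + 16)²)*(-2))*(-2)) = 126*(84 + ((4*(1/16)*13²)*(-2))*(-2)) = 126*(84 + ((4*(1/16)*169)*(-2))*(-2)) = 126*(84 + ((169/4)*(-2))*(-2)) = 126*(84 - 169/2*(-2)) = 126*(84 + 169) = 126*253 = 31878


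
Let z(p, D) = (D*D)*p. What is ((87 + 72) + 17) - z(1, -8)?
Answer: 112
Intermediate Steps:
z(p, D) = p*D² (z(p, D) = D²*p = p*D²)
((87 + 72) + 17) - z(1, -8) = ((87 + 72) + 17) - (-8)² = (159 + 17) - 64 = 176 - 1*64 = 176 - 64 = 112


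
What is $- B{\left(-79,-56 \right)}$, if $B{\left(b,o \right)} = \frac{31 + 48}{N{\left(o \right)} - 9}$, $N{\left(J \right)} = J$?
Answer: $\frac{79}{65} \approx 1.2154$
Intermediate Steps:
$B{\left(b,o \right)} = \frac{79}{-9 + o}$ ($B{\left(b,o \right)} = \frac{31 + 48}{o - 9} = \frac{79}{-9 + o}$)
$- B{\left(-79,-56 \right)} = - \frac{79}{-9 - 56} = - \frac{79}{-65} = - \frac{79 \left(-1\right)}{65} = \left(-1\right) \left(- \frac{79}{65}\right) = \frac{79}{65}$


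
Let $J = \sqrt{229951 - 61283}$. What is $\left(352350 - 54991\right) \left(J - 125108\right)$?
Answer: $-37201989772 + 594718 \sqrt{42167} \approx -3.708 \cdot 10^{10}$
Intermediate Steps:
$J = 2 \sqrt{42167}$ ($J = \sqrt{168668} = 2 \sqrt{42167} \approx 410.69$)
$\left(352350 - 54991\right) \left(J - 125108\right) = \left(352350 - 54991\right) \left(2 \sqrt{42167} - 125108\right) = 297359 \left(-125108 + 2 \sqrt{42167}\right) = -37201989772 + 594718 \sqrt{42167}$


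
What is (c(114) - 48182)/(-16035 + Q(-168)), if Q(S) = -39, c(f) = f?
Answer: 24034/8037 ≈ 2.9904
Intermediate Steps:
(c(114) - 48182)/(-16035 + Q(-168)) = (114 - 48182)/(-16035 - 39) = -48068/(-16074) = -48068*(-1/16074) = 24034/8037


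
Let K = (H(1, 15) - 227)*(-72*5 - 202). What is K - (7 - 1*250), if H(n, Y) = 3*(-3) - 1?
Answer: 133437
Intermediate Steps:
H(n, Y) = -10 (H(n, Y) = -9 - 1 = -10)
K = 133194 (K = (-10 - 227)*(-72*5 - 202) = -237*(-360 - 202) = -237*(-562) = 133194)
K - (7 - 1*250) = 133194 - (7 - 1*250) = 133194 - (7 - 250) = 133194 - 1*(-243) = 133194 + 243 = 133437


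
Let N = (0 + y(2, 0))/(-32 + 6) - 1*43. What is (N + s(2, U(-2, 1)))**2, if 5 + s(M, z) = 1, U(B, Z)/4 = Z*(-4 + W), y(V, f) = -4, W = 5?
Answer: 370881/169 ≈ 2194.6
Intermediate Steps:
U(B, Z) = 4*Z (U(B, Z) = 4*(Z*(-4 + 5)) = 4*(Z*1) = 4*Z)
s(M, z) = -4 (s(M, z) = -5 + 1 = -4)
N = -557/13 (N = (0 - 4)/(-32 + 6) - 1*43 = -4/(-26) - 43 = -4*(-1/26) - 43 = 2/13 - 43 = -557/13 ≈ -42.846)
(N + s(2, U(-2, 1)))**2 = (-557/13 - 4)**2 = (-609/13)**2 = 370881/169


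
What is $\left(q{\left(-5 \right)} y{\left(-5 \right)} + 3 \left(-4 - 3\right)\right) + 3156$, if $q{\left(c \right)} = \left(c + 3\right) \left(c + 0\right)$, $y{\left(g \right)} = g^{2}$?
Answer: $3385$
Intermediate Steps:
$q{\left(c \right)} = c \left(3 + c\right)$ ($q{\left(c \right)} = \left(3 + c\right) c = c \left(3 + c\right)$)
$\left(q{\left(-5 \right)} y{\left(-5 \right)} + 3 \left(-4 - 3\right)\right) + 3156 = \left(- 5 \left(3 - 5\right) \left(-5\right)^{2} + 3 \left(-4 - 3\right)\right) + 3156 = \left(\left(-5\right) \left(-2\right) 25 + 3 \left(-7\right)\right) + 3156 = \left(10 \cdot 25 - 21\right) + 3156 = \left(250 - 21\right) + 3156 = 229 + 3156 = 3385$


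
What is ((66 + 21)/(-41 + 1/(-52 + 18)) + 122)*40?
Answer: 445952/93 ≈ 4795.2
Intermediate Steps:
((66 + 21)/(-41 + 1/(-52 + 18)) + 122)*40 = (87/(-41 + 1/(-34)) + 122)*40 = (87/(-41 - 1/34) + 122)*40 = (87/(-1395/34) + 122)*40 = (87*(-34/1395) + 122)*40 = (-986/465 + 122)*40 = (55744/465)*40 = 445952/93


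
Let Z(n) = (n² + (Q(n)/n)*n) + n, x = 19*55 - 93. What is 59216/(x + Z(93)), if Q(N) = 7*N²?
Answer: 59216/70237 ≈ 0.84309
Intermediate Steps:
x = 952 (x = 1045 - 93 = 952)
Z(n) = n + 8*n² (Z(n) = (n² + ((7*n²)/n)*n) + n = (n² + (7*n)*n) + n = (n² + 7*n²) + n = 8*n² + n = n + 8*n²)
59216/(x + Z(93)) = 59216/(952 + 93*(1 + 8*93)) = 59216/(952 + 93*(1 + 744)) = 59216/(952 + 93*745) = 59216/(952 + 69285) = 59216/70237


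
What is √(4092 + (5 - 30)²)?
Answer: √4717 ≈ 68.680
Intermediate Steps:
√(4092 + (5 - 30)²) = √(4092 + (-25)²) = √(4092 + 625) = √4717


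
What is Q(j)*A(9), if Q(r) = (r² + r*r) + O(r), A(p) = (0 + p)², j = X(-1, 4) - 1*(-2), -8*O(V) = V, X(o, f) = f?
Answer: 23085/4 ≈ 5771.3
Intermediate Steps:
O(V) = -V/8
j = 6 (j = 4 - 1*(-2) = 4 + 2 = 6)
A(p) = p²
Q(r) = 2*r² - r/8 (Q(r) = (r² + r*r) - r/8 = (r² + r²) - r/8 = 2*r² - r/8)
Q(j)*A(9) = ((⅛)*6*(-1 + 16*6))*9² = ((⅛)*6*(-1 + 96))*81 = ((⅛)*6*95)*81 = (285/4)*81 = 23085/4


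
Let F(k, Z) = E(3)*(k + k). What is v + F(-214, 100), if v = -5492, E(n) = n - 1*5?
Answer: -4636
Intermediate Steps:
E(n) = -5 + n (E(n) = n - 5 = -5 + n)
F(k, Z) = -4*k (F(k, Z) = (-5 + 3)*(k + k) = -4*k)
v + F(-214, 100) = -5492 - 4*(-214) = -5492 + 856 = -4636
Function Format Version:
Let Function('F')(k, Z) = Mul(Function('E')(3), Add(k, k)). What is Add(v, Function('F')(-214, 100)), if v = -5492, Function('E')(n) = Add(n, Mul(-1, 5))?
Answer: -4636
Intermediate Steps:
Function('E')(n) = Add(-5, n) (Function('E')(n) = Add(n, -5) = Add(-5, n))
Function('F')(k, Z) = Mul(-4, k) (Function('F')(k, Z) = Mul(Add(-5, 3), Add(k, k)) = Mul(-2, Mul(2, k)) = Mul(-4, k))
Add(v, Function('F')(-214, 100)) = Add(-5492, Mul(-4, -214)) = Add(-5492, 856) = -4636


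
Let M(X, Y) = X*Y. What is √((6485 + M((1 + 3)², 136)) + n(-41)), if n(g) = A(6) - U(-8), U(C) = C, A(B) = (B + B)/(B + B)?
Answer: 17*√30 ≈ 93.113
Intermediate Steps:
A(B) = 1 (A(B) = (2*B)/((2*B)) = (2*B)*(1/(2*B)) = 1)
n(g) = 9 (n(g) = 1 - 1*(-8) = 1 + 8 = 9)
√((6485 + M((1 + 3)², 136)) + n(-41)) = √((6485 + (1 + 3)²*136) + 9) = √((6485 + 4²*136) + 9) = √((6485 + 16*136) + 9) = √((6485 + 2176) + 9) = √(8661 + 9) = √8670 = 17*√30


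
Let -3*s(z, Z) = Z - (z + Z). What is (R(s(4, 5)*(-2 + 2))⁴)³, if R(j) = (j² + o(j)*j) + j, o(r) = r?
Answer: 0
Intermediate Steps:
s(z, Z) = z/3 (s(z, Z) = -(Z - (z + Z))/3 = -(Z - (Z + z))/3 = -(Z + (-Z - z))/3 = -(-1)*z/3 = z/3)
R(j) = j + 2*j² (R(j) = (j² + j*j) + j = (j² + j²) + j = 2*j² + j = j + 2*j²)
(R(s(4, 5)*(-2 + 2))⁴)³ = (((((⅓)*4)*(-2 + 2))*(1 + 2*(((⅓)*4)*(-2 + 2))))⁴)³ = ((((4/3)*0)*(1 + 2*((4/3)*0)))⁴)³ = ((0*(1 + 2*0))⁴)³ = ((0*(1 + 0))⁴)³ = ((0*1)⁴)³ = (0⁴)³ = 0³ = 0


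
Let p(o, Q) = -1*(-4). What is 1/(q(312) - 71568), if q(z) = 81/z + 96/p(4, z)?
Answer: -104/7440549 ≈ -1.3977e-5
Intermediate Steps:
p(o, Q) = 4
q(z) = 24 + 81/z (q(z) = 81/z + 96/4 = 81/z + 96*(¼) = 81/z + 24 = 24 + 81/z)
1/(q(312) - 71568) = 1/((24 + 81/312) - 71568) = 1/((24 + 81*(1/312)) - 71568) = 1/((24 + 27/104) - 71568) = 1/(2523/104 - 71568) = 1/(-7440549/104) = -104/7440549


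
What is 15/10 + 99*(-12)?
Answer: -2373/2 ≈ -1186.5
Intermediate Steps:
15/10 + 99*(-12) = 15*(1/10) - 1188 = 3/2 - 1188 = -2373/2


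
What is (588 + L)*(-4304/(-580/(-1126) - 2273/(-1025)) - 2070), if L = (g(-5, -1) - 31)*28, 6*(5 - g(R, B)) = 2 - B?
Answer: 80472213220/143359 ≈ 5.6133e+5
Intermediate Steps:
g(R, B) = 14/3 + B/6 (g(R, B) = 5 - (2 - B)/6 = 5 + (-1/3 + B/6) = 14/3 + B/6)
L = -742 (L = ((14/3 + (1/6)*(-1)) - 31)*28 = ((14/3 - 1/6) - 31)*28 = (9/2 - 31)*28 = -53/2*28 = -742)
(588 + L)*(-4304/(-580/(-1126) - 2273/(-1025)) - 2070) = (588 - 742)*(-4304/(-580/(-1126) - 2273/(-1025)) - 2070) = -154*(-4304/(-580*(-1/1126) - 2273*(-1/1025)) - 2070) = -154*(-4304/(290/563 + 2273/1025) - 2070) = -154*(-4304/1576949/577075 - 2070) = -154*(-4304*577075/1576949 - 2070) = -154*(-2483730800/1576949 - 2070) = -154*(-5748015230/1576949) = 80472213220/143359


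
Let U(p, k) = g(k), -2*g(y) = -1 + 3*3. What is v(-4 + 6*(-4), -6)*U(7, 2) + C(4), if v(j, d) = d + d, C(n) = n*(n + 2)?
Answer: 72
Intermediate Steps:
g(y) = -4 (g(y) = -(-1 + 3*3)/2 = -(-1 + 9)/2 = -1/2*8 = -4)
U(p, k) = -4
C(n) = n*(2 + n)
v(j, d) = 2*d
v(-4 + 6*(-4), -6)*U(7, 2) + C(4) = (2*(-6))*(-4) + 4*(2 + 4) = -12*(-4) + 4*6 = 48 + 24 = 72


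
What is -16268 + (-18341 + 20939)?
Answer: -13670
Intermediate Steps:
-16268 + (-18341 + 20939) = -16268 + 2598 = -13670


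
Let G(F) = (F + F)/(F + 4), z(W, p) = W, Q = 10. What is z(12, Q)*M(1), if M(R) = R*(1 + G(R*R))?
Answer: 84/5 ≈ 16.800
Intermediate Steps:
G(F) = 2*F/(4 + F) (G(F) = (2*F)/(4 + F) = 2*F/(4 + F))
M(R) = R*(1 + 2*R²/(4 + R²)) (M(R) = R*(1 + 2*(R*R)/(4 + R*R)) = R*(1 + 2*R²/(4 + R²)))
z(12, Q)*M(1) = 12*(1*(4 + 3*1²)/(4 + 1²)) = 12*(1*(4 + 3*1)/(4 + 1)) = 12*(1*(4 + 3)/5) = 12*(1*(⅕)*7) = 12*(7/5) = 84/5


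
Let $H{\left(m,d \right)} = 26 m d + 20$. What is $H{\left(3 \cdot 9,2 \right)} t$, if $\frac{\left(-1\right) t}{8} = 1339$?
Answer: $-15253888$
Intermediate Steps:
$H{\left(m,d \right)} = 20 + 26 d m$ ($H{\left(m,d \right)} = 26 d m + 20 = 20 + 26 d m$)
$t = -10712$ ($t = \left(-8\right) 1339 = -10712$)
$H{\left(3 \cdot 9,2 \right)} t = \left(20 + 26 \cdot 2 \cdot 3 \cdot 9\right) \left(-10712\right) = \left(20 + 26 \cdot 2 \cdot 27\right) \left(-10712\right) = \left(20 + 1404\right) \left(-10712\right) = 1424 \left(-10712\right) = -15253888$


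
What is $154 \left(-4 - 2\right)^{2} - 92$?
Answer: $5452$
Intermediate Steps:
$154 \left(-4 - 2\right)^{2} - 92 = 154 \left(-6\right)^{2} - 92 = 154 \cdot 36 - 92 = 5544 - 92 = 5452$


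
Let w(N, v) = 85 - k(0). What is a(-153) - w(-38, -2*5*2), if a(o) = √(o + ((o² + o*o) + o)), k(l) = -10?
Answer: -95 + 12*√323 ≈ 120.67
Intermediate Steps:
a(o) = √(2*o + 2*o²) (a(o) = √(o + ((o² + o²) + o)) = √(o + (2*o² + o)) = √(o + (o + 2*o²)) = √(2*o + 2*o²))
w(N, v) = 95 (w(N, v) = 85 - 1*(-10) = 85 + 10 = 95)
a(-153) - w(-38, -2*5*2) = √2*√(-153*(1 - 153)) - 1*95 = √2*√(-153*(-152)) - 95 = √2*√23256 - 95 = √2*(6*√646) - 95 = 12*√323 - 95 = -95 + 12*√323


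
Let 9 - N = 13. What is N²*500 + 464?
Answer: 8464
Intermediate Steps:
N = -4 (N = 9 - 1*13 = 9 - 13 = -4)
N²*500 + 464 = (-4)²*500 + 464 = 16*500 + 464 = 8000 + 464 = 8464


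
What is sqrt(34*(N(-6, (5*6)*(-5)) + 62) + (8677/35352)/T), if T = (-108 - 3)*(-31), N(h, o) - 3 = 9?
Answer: sqrt(1034202231865991118)/20274372 ≈ 50.160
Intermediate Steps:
N(h, o) = 12 (N(h, o) = 3 + 9 = 12)
T = 3441 (T = -111*(-31) = 3441)
sqrt(34*(N(-6, (5*6)*(-5)) + 62) + (8677/35352)/T) = sqrt(34*(12 + 62) + (8677/35352)/3441) = sqrt(34*74 + (8677*(1/35352))*(1/3441)) = sqrt(2516 + (8677/35352)*(1/3441)) = sqrt(2516 + 8677/121646232) = sqrt(306061928389/121646232) = sqrt(1034202231865991118)/20274372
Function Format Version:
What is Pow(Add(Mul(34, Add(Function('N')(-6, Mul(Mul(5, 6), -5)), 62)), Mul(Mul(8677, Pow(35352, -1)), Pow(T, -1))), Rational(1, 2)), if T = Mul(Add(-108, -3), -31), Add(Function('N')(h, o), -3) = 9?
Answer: Mul(Rational(1, 20274372), Pow(1034202231865991118, Rational(1, 2))) ≈ 50.160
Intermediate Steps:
Function('N')(h, o) = 12 (Function('N')(h, o) = Add(3, 9) = 12)
T = 3441 (T = Mul(-111, -31) = 3441)
Pow(Add(Mul(34, Add(Function('N')(-6, Mul(Mul(5, 6), -5)), 62)), Mul(Mul(8677, Pow(35352, -1)), Pow(T, -1))), Rational(1, 2)) = Pow(Add(Mul(34, Add(12, 62)), Mul(Mul(8677, Pow(35352, -1)), Pow(3441, -1))), Rational(1, 2)) = Pow(Add(Mul(34, 74), Mul(Mul(8677, Rational(1, 35352)), Rational(1, 3441))), Rational(1, 2)) = Pow(Add(2516, Mul(Rational(8677, 35352), Rational(1, 3441))), Rational(1, 2)) = Pow(Add(2516, Rational(8677, 121646232)), Rational(1, 2)) = Pow(Rational(306061928389, 121646232), Rational(1, 2)) = Mul(Rational(1, 20274372), Pow(1034202231865991118, Rational(1, 2)))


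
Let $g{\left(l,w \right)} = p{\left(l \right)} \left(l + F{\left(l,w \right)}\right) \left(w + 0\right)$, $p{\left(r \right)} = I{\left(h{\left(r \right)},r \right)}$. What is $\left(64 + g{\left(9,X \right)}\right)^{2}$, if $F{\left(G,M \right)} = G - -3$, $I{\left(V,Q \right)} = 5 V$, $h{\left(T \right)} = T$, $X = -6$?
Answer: $31427236$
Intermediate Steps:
$p{\left(r \right)} = 5 r$
$F{\left(G,M \right)} = 3 + G$ ($F{\left(G,M \right)} = G + 3 = 3 + G$)
$g{\left(l,w \right)} = 5 l w \left(3 + 2 l\right)$ ($g{\left(l,w \right)} = 5 l \left(l + \left(3 + l\right)\right) \left(w + 0\right) = 5 l \left(3 + 2 l\right) w = 5 l w \left(3 + 2 l\right)$)
$\left(64 + g{\left(9,X \right)}\right)^{2} = \left(64 + 5 \cdot 9 \left(-6\right) \left(3 + 2 \cdot 9\right)\right)^{2} = \left(64 + 5 \cdot 9 \left(-6\right) \left(3 + 18\right)\right)^{2} = \left(64 + 5 \cdot 9 \left(-6\right) 21\right)^{2} = \left(64 - 5670\right)^{2} = \left(-5606\right)^{2} = 31427236$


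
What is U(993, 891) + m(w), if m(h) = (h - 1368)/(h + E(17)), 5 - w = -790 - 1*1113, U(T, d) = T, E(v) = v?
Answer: 382413/385 ≈ 993.28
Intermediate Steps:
w = 1908 (w = 5 - (-790 - 1*1113) = 5 - (-790 - 1113) = 5 - 1*(-1903) = 5 + 1903 = 1908)
m(h) = (-1368 + h)/(17 + h) (m(h) = (h - 1368)/(h + 17) = (-1368 + h)/(17 + h))
U(993, 891) + m(w) = 993 + (-1368 + 1908)/(17 + 1908) = 993 + 540/1925 = 993 + (1/1925)*540 = 993 + 108/385 = 382413/385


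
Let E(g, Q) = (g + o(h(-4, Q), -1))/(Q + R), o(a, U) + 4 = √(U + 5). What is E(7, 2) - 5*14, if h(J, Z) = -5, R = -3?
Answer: -75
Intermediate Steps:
o(a, U) = -4 + √(5 + U) (o(a, U) = -4 + √(U + 5) = -4 + √(5 + U))
E(g, Q) = (-2 + g)/(-3 + Q) (E(g, Q) = (g + (-4 + √(5 - 1)))/(Q - 3) = (g + (-4 + √4))/(-3 + Q) = (g + (-4 + 2))/(-3 + Q) = (g - 2)/(-3 + Q) = (-2 + g)/(-3 + Q))
E(7, 2) - 5*14 = (-2 + 7)/(-3 + 2) - 5*14 = 5/(-1) - 70 = -1*5 - 70 = -5 - 70 = -75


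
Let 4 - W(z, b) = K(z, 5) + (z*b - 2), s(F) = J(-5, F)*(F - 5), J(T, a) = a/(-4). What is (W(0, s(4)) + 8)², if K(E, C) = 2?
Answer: 144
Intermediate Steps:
J(T, a) = -a/4 (J(T, a) = a*(-¼) = -a/4)
s(F) = -F*(-5 + F)/4 (s(F) = (-F/4)*(F - 5) = (-F/4)*(-5 + F) = -F*(-5 + F)/4)
W(z, b) = 4 - b*z (W(z, b) = 4 - (2 + (z*b - 2)) = 4 - (2 + (b*z - 2)) = 4 - (2 + (-2 + b*z)) = 4 - b*z)
(W(0, s(4)) + 8)² = ((4 - 1*(¼)*4*(5 - 1*4)*0) + 8)² = ((4 - 1*(¼)*4*(5 - 4)*0) + 8)² = ((4 - 1*(¼)*4*1*0) + 8)² = ((4 - 1*1*0) + 8)² = ((4 + 0) + 8)² = (4 + 8)² = 12² = 144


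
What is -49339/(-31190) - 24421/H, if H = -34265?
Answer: 98091673/42749014 ≈ 2.2946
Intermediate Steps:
-49339/(-31190) - 24421/H = -49339/(-31190) - 24421/(-34265) = -49339*(-1/31190) - 24421*(-1/34265) = 49339/31190 + 24421/34265 = 98091673/42749014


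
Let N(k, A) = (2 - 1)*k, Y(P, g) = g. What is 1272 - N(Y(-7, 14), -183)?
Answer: 1258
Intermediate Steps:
N(k, A) = k (N(k, A) = 1*k = k)
1272 - N(Y(-7, 14), -183) = 1272 - 1*14 = 1272 - 14 = 1258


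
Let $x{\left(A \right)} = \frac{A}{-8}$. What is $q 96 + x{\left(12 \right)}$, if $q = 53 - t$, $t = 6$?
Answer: $\frac{9021}{2} \approx 4510.5$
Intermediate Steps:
$q = 47$ ($q = 53 - 6 = 47$)
$x{\left(A \right)} = - \frac{A}{8}$ ($x{\left(A \right)} = A \left(- \frac{1}{8}\right) = - \frac{A}{8}$)
$q 96 + x{\left(12 \right)} = 47 \cdot 96 - \frac{3}{2} = 4512 - \frac{3}{2} = \frac{9021}{2}$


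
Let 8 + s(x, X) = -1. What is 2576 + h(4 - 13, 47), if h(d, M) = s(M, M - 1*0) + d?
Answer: 2558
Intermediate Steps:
s(x, X) = -9 (s(x, X) = -8 - 1 = -9)
h(d, M) = -9 + d
2576 + h(4 - 13, 47) = 2576 + (-9 + (4 - 13)) = 2576 + (-9 - 9) = 2576 - 18 = 2558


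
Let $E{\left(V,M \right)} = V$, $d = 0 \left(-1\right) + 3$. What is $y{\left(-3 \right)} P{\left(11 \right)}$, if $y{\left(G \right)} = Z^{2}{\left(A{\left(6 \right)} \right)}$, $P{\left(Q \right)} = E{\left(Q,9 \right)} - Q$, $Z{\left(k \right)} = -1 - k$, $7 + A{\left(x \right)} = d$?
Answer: $0$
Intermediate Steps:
$d = 3$ ($d = 0 + 3 = 3$)
$A{\left(x \right)} = -4$ ($A{\left(x \right)} = -7 + 3 = -4$)
$P{\left(Q \right)} = 0$ ($P{\left(Q \right)} = Q - Q = 0$)
$y{\left(G \right)} = 9$ ($y{\left(G \right)} = \left(-1 - -4\right)^{2} = \left(-1 + 4\right)^{2} = 3^{2} = 9$)
$y{\left(-3 \right)} P{\left(11 \right)} = 9 \cdot 0 = 0$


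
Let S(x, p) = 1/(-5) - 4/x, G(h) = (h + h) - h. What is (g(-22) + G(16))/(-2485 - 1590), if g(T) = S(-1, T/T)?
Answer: -99/20375 ≈ -0.0048589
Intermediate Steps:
G(h) = h (G(h) = 2*h - h = h)
S(x, p) = -1/5 - 4/x (S(x, p) = 1*(-1/5) - 4/x = -1/5 - 4/x)
g(T) = 19/5 (g(T) = (1/5)*(-20 - 1*(-1))/(-1) = (1/5)*(-1)*(-20 + 1) = (1/5)*(-1)*(-19) = 19/5)
(g(-22) + G(16))/(-2485 - 1590) = (19/5 + 16)/(-2485 - 1590) = (99/5)/(-4075) = (99/5)*(-1/4075) = -99/20375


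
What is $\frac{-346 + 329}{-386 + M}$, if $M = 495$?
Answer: $- \frac{17}{109} \approx -0.15596$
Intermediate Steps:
$\frac{-346 + 329}{-386 + M} = \frac{-346 + 329}{-386 + 495} = - \frac{17}{109}$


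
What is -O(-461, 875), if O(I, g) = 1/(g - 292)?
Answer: -1/583 ≈ -0.0017153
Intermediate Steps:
O(I, g) = 1/(-292 + g)
-O(-461, 875) = -1/(-292 + 875) = -1/583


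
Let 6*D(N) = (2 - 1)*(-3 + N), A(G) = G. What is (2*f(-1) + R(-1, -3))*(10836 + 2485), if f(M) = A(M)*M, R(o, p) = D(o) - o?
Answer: 93247/3 ≈ 31082.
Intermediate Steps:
D(N) = -1/2 + N/6 (D(N) = ((2 - 1)*(-3 + N))/6 = (1*(-3 + N))/6 = (-3 + N)/6 = -1/2 + N/6)
R(o, p) = -1/2 - 5*o/6 (R(o, p) = (-1/2 + o/6) - o = -1/2 - 5*o/6)
f(M) = M**2 (f(M) = M*M = M**2)
(2*f(-1) + R(-1, -3))*(10836 + 2485) = (2*(-1)**2 + (-1/2 - 5/6*(-1)))*(10836 + 2485) = (2*1 + (-1/2 + 5/6))*13321 = (2 + 1/3)*13321 = (7/3)*13321 = 93247/3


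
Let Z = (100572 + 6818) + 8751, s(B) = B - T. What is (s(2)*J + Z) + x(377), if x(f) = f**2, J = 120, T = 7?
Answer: 257670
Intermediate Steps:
s(B) = -7 + B (s(B) = B - 1*7 = B - 7 = -7 + B)
Z = 116141 (Z = 107390 + 8751 = 116141)
(s(2)*J + Z) + x(377) = ((-7 + 2)*120 + 116141) + 377**2 = (-5*120 + 116141) + 142129 = (-600 + 116141) + 142129 = 115541 + 142129 = 257670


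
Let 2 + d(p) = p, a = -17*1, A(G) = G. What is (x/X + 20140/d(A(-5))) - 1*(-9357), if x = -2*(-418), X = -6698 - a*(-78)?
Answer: 90988691/14042 ≈ 6479.8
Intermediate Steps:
a = -17
d(p) = -2 + p
X = -8024 (X = -6698 - (-17)*(-78) = -6698 - 1*1326 = -6698 - 1326 = -8024)
x = 836
(x/X + 20140/d(A(-5))) - 1*(-9357) = (836/(-8024) + 20140/(-2 - 5)) - 1*(-9357) = (836*(-1/8024) + 20140/(-7)) + 9357 = (-209/2006 + 20140*(-1/7)) + 9357 = (-209/2006 - 20140/7) + 9357 = -40402303/14042 + 9357 = 90988691/14042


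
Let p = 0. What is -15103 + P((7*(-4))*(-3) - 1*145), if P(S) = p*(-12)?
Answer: -15103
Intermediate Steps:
P(S) = 0 (P(S) = 0*(-12) = 0)
-15103 + P((7*(-4))*(-3) - 1*145) = -15103 + 0 = -15103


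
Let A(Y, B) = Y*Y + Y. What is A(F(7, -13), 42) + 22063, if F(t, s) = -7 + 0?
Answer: 22105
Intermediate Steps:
F(t, s) = -7
A(Y, B) = Y + Y² (A(Y, B) = Y² + Y = Y + Y²)
A(F(7, -13), 42) + 22063 = -7*(1 - 7) + 22063 = -7*(-6) + 22063 = 42 + 22063 = 22105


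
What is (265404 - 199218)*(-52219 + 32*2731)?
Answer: 2327960178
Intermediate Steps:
(265404 - 199218)*(-52219 + 32*2731) = 66186*(-52219 + 87392) = 66186*35173 = 2327960178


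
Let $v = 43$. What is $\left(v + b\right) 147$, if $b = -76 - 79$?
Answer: $-16464$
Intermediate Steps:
$b = -155$
$\left(v + b\right) 147 = \left(43 - 155\right) 147 = \left(-112\right) 147 = -16464$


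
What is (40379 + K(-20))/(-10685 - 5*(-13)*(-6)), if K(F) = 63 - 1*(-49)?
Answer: -40491/11075 ≈ -3.6561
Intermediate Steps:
K(F) = 112 (K(F) = 63 + 49 = 112)
(40379 + K(-20))/(-10685 - 5*(-13)*(-6)) = (40379 + 112)/(-10685 - 5*(-13)*(-6)) = 40491/(-10685 + 65*(-6)) = 40491/(-10685 - 390) = 40491/(-11075) = 40491*(-1/11075) = -40491/11075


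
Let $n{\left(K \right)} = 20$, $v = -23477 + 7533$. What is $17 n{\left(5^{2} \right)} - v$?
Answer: $16284$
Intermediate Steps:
$v = -15944$
$17 n{\left(5^{2} \right)} - v = 17 \cdot 20 - -15944 = 340 + 15944 = 16284$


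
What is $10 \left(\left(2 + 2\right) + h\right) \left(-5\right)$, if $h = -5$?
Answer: $50$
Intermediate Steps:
$10 \left(\left(2 + 2\right) + h\right) \left(-5\right) = 10 \left(\left(2 + 2\right) - 5\right) \left(-5\right) = 10 \left(4 - 5\right) \left(-5\right) = 10 \left(-1\right) \left(-5\right) = \left(-10\right) \left(-5\right) = 50$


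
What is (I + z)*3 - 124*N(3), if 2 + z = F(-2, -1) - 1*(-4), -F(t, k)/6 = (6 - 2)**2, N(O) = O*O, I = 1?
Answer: -1395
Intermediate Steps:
N(O) = O**2
F(t, k) = -96 (F(t, k) = -6*(6 - 2)**2 = -6*4**2 = -6*16 = -96)
z = -94 (z = -2 + (-96 - 1*(-4)) = -2 + (-96 + 4) = -2 - 92 = -94)
(I + z)*3 - 124*N(3) = (1 - 94)*3 - 124*3**2 = -93*3 - 124*9 = -279 - 1116 = -1395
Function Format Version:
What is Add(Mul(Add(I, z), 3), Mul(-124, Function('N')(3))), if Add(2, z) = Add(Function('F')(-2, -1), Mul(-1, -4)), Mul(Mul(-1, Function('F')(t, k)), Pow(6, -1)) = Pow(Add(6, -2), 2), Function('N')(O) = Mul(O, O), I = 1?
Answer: -1395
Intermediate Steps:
Function('N')(O) = Pow(O, 2)
Function('F')(t, k) = -96 (Function('F')(t, k) = Mul(-6, Pow(Add(6, -2), 2)) = Mul(-6, Pow(4, 2)) = Mul(-6, 16) = -96)
z = -94 (z = Add(-2, Add(-96, Mul(-1, -4))) = Add(-2, Add(-96, 4)) = Add(-2, -92) = -94)
Add(Mul(Add(I, z), 3), Mul(-124, Function('N')(3))) = Add(Mul(Add(1, -94), 3), Mul(-124, Pow(3, 2))) = Add(Mul(-93, 3), Mul(-124, 9)) = Add(-279, -1116) = -1395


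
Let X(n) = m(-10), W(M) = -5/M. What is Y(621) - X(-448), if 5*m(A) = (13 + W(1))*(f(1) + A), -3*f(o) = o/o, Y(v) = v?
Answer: 9563/15 ≈ 637.53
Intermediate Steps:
f(o) = -⅓ (f(o) = -o/(3*o) = -⅓*1 = -⅓)
m(A) = -8/15 + 8*A/5 (m(A) = ((13 - 5/1)*(-⅓ + A))/5 = ((13 - 5*1)*(-⅓ + A))/5 = ((13 - 5)*(-⅓ + A))/5 = (8*(-⅓ + A))/5 = (-8/3 + 8*A)/5 = -8/15 + 8*A/5)
X(n) = -248/15 (X(n) = -8/15 + (8/5)*(-10) = -8/15 - 16 = -248/15)
Y(621) - X(-448) = 621 - 1*(-248/15) = 621 + 248/15 = 9563/15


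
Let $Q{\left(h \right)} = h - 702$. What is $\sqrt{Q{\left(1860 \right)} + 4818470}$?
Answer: $2 \sqrt{1204907} \approx 2195.4$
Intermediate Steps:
$Q{\left(h \right)} = -702 + h$
$\sqrt{Q{\left(1860 \right)} + 4818470} = \sqrt{\left(-702 + 1860\right) + 4818470} = \sqrt{1158 + 4818470} = \sqrt{4819628} = 2 \sqrt{1204907}$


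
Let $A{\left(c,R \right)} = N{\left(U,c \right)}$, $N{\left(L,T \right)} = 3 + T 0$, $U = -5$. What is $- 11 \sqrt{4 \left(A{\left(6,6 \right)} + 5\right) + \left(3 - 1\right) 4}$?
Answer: $- 22 \sqrt{10} \approx -69.57$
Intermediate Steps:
$N{\left(L,T \right)} = 3$ ($N{\left(L,T \right)} = 3 + 0 = 3$)
$A{\left(c,R \right)} = 3$
$- 11 \sqrt{4 \left(A{\left(6,6 \right)} + 5\right) + \left(3 - 1\right) 4} = - 11 \sqrt{4 \left(3 + 5\right) + \left(3 - 1\right) 4} = - 11 \sqrt{4 \cdot 8 + 2 \cdot 4} = - 11 \sqrt{32 + 8} = - 11 \sqrt{40} = - 11 \cdot 2 \sqrt{10} = - 22 \sqrt{10}$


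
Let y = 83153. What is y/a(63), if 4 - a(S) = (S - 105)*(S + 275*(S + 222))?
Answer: 83153/3294400 ≈ 0.025241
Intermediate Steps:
a(S) = 4 - (-105 + S)*(61050 + 276*S) (a(S) = 4 - (S - 105)*(S + 275*(S + 222)) = 4 - (-105 + S)*(S + 275*(222 + S)) = 4 - (-105 + S)*(S + (61050 + 275*S)) = 4 - (-105 + S)*(61050 + 276*S))
y/a(63) = 83153/(6410254 - 32070*63 - 276*63²) = 83153/(6410254 - 2020410 - 276*3969) = 83153/(6410254 - 2020410 - 1095444) = 83153/3294400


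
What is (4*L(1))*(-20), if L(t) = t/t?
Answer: -80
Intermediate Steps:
L(t) = 1
(4*L(1))*(-20) = (4*1)*(-20) = 4*(-20) = -80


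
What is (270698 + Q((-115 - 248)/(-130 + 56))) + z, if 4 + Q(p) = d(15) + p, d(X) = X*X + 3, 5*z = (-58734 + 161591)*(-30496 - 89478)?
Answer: -913072020177/370 ≈ -2.4678e+9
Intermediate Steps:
z = -12340165718/5 (z = ((-58734 + 161591)*(-30496 - 89478))/5 = (102857*(-119974))/5 = (⅕)*(-12340165718) = -12340165718/5 ≈ -2.4680e+9)
d(X) = 3 + X² (d(X) = X² + 3 = 3 + X²)
Q(p) = 224 + p (Q(p) = -4 + ((3 + 15²) + p) = -4 + ((3 + 225) + p) = -4 + (228 + p) = 224 + p)
(270698 + Q((-115 - 248)/(-130 + 56))) + z = (270698 + (224 + (-115 - 248)/(-130 + 56))) - 12340165718/5 = (270698 + (224 - 363/(-74))) - 12340165718/5 = (270698 + (224 - 363*(-1/74))) - 12340165718/5 = (270698 + (224 + 363/74)) - 12340165718/5 = (270698 + 16939/74) - 12340165718/5 = 20048591/74 - 12340165718/5 = -913072020177/370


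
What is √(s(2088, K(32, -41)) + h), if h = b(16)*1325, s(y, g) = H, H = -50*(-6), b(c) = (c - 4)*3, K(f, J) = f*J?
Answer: 40*√30 ≈ 219.09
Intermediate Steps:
K(f, J) = J*f
b(c) = -12 + 3*c (b(c) = (-4 + c)*3 = -12 + 3*c)
H = 300
s(y, g) = 300
h = 47700 (h = (-12 + 3*16)*1325 = (-12 + 48)*1325 = 36*1325 = 47700)
√(s(2088, K(32, -41)) + h) = √(300 + 47700) = √48000 = 40*√30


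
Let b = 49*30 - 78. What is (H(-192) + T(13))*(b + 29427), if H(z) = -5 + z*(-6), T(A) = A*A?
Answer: 40557804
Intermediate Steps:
T(A) = A**2
b = 1392 (b = 1470 - 78 = 1392)
H(z) = -5 - 6*z
(H(-192) + T(13))*(b + 29427) = ((-5 - 6*(-192)) + 13**2)*(1392 + 29427) = ((-5 + 1152) + 169)*30819 = (1147 + 169)*30819 = 1316*30819 = 40557804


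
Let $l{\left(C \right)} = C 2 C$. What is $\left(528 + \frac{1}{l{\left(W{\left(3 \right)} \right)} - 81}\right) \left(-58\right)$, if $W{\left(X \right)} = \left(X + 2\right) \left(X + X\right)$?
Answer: $- \frac{52642714}{1719} \approx -30624.0$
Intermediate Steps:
$W{\left(X \right)} = 2 X \left(2 + X\right)$ ($W{\left(X \right)} = \left(2 + X\right) 2 X = 2 X \left(2 + X\right)$)
$l{\left(C \right)} = 2 C^{2}$ ($l{\left(C \right)} = 2 C C = 2 C^{2}$)
$\left(528 + \frac{1}{l{\left(W{\left(3 \right)} \right)} - 81}\right) \left(-58\right) = \left(528 + \frac{1}{2 \left(2 \cdot 3 \left(2 + 3\right)\right)^{2} - 81}\right) \left(-58\right) = \left(528 + \frac{1}{2 \left(2 \cdot 3 \cdot 5\right)^{2} - 81}\right) \left(-58\right) = \left(528 + \frac{1}{2 \cdot 30^{2} - 81}\right) \left(-58\right) = \left(528 + \frac{1}{2 \cdot 900 - 81}\right) \left(-58\right) = \left(528 + \frac{1}{1800 - 81}\right) \left(-58\right) = \left(528 + \frac{1}{1719}\right) \left(-58\right) = \frac{907633}{1719} \left(-58\right) = - \frac{52642714}{1719}$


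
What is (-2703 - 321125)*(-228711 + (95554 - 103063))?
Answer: 76494650160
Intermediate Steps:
(-2703 - 321125)*(-228711 + (95554 - 103063)) = -323828*(-228711 - 7509) = -323828*(-236220) = 76494650160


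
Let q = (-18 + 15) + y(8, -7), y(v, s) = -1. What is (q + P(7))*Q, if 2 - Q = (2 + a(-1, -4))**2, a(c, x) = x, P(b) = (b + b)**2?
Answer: -384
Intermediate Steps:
P(b) = 4*b**2 (P(b) = (2*b)**2 = 4*b**2)
Q = -2 (Q = 2 - (2 - 4)**2 = 2 - 1*(-2)**2 = 2 - 1*4 = 2 - 4 = -2)
q = -4 (q = (-18 + 15) - 1 = -3 - 1 = -4)
(q + P(7))*Q = (-4 + 4*7**2)*(-2) = (-4 + 4*49)*(-2) = (-4 + 196)*(-2) = 192*(-2) = -384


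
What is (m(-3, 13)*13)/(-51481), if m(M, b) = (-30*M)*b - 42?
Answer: -14664/51481 ≈ -0.28484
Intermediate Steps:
m(M, b) = -42 - 30*M*b (m(M, b) = -30*M*b - 42 = -42 - 30*M*b)
(m(-3, 13)*13)/(-51481) = ((-42 - 30*(-3)*13)*13)/(-51481) = ((-42 + 1170)*13)*(-1/51481) = (1128*13)*(-1/51481) = 14664*(-1/51481) = -14664/51481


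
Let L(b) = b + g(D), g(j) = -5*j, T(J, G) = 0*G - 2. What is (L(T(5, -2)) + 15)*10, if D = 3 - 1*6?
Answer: 280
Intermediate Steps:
T(J, G) = -2 (T(J, G) = 0 - 2 = -2)
D = -3 (D = 3 - 6 = -3)
L(b) = 15 + b (L(b) = b - 5*(-3) = b + 15 = 15 + b)
(L(T(5, -2)) + 15)*10 = ((15 - 2) + 15)*10 = (13 + 15)*10 = 28*10 = 280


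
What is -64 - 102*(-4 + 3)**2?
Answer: -166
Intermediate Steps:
-64 - 102*(-4 + 3)**2 = -64 - 102*(-1)**2 = -64 - 102*1 = -64 - 102 = -166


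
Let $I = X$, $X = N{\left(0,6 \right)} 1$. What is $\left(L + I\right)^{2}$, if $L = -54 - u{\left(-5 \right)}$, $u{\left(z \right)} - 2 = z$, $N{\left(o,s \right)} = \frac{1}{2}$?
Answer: $\frac{10201}{4} \approx 2550.3$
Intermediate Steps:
$N{\left(o,s \right)} = \frac{1}{2}$
$u{\left(z \right)} = 2 + z$
$L = -51$ ($L = -54 - \left(2 - 5\right) = -54 - -3 = -54 + 3 = -51$)
$X = \frac{1}{2}$ ($X = \frac{1}{2} \cdot 1 = \frac{1}{2} \approx 0.5$)
$I = \frac{1}{2} \approx 0.5$
$\left(L + I\right)^{2} = \left(-51 + \frac{1}{2}\right)^{2} = \left(- \frac{101}{2}\right)^{2} = \frac{10201}{4}$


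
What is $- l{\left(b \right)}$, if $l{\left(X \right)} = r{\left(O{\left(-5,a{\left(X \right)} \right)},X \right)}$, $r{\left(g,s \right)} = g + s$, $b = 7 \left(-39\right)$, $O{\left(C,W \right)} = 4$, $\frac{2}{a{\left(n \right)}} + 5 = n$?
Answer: $269$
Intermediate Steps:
$a{\left(n \right)} = \frac{2}{-5 + n}$
$b = -273$
$l{\left(X \right)} = 4 + X$
$- l{\left(b \right)} = - (4 - 273) = \left(-1\right) \left(-269\right) = 269$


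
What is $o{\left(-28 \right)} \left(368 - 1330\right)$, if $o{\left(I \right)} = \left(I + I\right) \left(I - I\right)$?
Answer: $0$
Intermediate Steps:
$o{\left(I \right)} = 0$ ($o{\left(I \right)} = 2 I 0 = 0$)
$o{\left(-28 \right)} \left(368 - 1330\right) = 0 \left(368 - 1330\right) = 0 \left(-962\right) = 0$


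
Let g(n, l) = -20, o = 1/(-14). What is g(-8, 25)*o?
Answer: 10/7 ≈ 1.4286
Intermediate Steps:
o = -1/14 ≈ -0.071429
g(-8, 25)*o = -20*(-1/14) = 10/7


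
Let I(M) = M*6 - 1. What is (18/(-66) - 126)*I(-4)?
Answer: 34725/11 ≈ 3156.8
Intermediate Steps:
I(M) = -1 + 6*M (I(M) = 6*M - 1 = -1 + 6*M)
(18/(-66) - 126)*I(-4) = (18/(-66) - 126)*(-1 + 6*(-4)) = (18*(-1/66) - 126)*(-1 - 24) = (-3/11 - 126)*(-25) = -1389/11*(-25) = 34725/11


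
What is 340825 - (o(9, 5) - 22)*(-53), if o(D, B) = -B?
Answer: 339394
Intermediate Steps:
340825 - (o(9, 5) - 22)*(-53) = 340825 - (-1*5 - 22)*(-53) = 340825 - (-5 - 22)*(-53) = 340825 - (-27)*(-53) = 340825 - 1*1431 = 340825 - 1431 = 339394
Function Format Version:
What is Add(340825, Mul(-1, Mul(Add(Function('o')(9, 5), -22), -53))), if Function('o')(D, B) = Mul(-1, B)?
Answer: 339394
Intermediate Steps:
Add(340825, Mul(-1, Mul(Add(Function('o')(9, 5), -22), -53))) = Add(340825, Mul(-1, Mul(Add(Mul(-1, 5), -22), -53))) = Add(340825, Mul(-1, Mul(Add(-5, -22), -53))) = Add(340825, Mul(-1, Mul(-27, -53))) = Add(340825, Mul(-1, 1431)) = Add(340825, -1431) = 339394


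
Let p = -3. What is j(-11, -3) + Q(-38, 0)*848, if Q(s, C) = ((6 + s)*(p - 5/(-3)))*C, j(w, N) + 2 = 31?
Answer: 29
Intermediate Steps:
j(w, N) = 29 (j(w, N) = -2 + 31 = 29)
Q(s, C) = C*(-8 - 4*s/3) (Q(s, C) = ((6 + s)*(-3 - 5/(-3)))*C = ((6 + s)*(-3 - 5*(-⅓)))*C = ((6 + s)*(-3 + 5/3))*C = ((6 + s)*(-4/3))*C = (-8 - 4*s/3)*C = C*(-8 - 4*s/3))
j(-11, -3) + Q(-38, 0)*848 = 29 - 4/3*0*(6 - 38)*848 = 29 - 4/3*0*(-32)*848 = 29 + 0*848 = 29 + 0 = 29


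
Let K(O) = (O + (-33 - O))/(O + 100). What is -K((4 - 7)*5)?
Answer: 33/85 ≈ 0.38824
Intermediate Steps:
K(O) = -33/(100 + O)
-K((4 - 7)*5) = -(-33)/(100 + (4 - 7)*5) = -(-33)/(100 - 3*5) = -(-33)/(100 - 15) = -(-33)/85 = -1*(-33/85) = 33/85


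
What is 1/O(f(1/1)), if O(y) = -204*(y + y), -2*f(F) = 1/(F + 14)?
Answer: 5/68 ≈ 0.073529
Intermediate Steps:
f(F) = -1/(2*(14 + F)) (f(F) = -1/(2*(F + 14)) = -1/(2*(14 + F)))
O(y) = -408*y
1/O(f(1/1)) = 1/(-(-408)/(28 + 2/1)) = 1/(-(-408)/(28 + 2*1)) = 1/(-(-408)/(28 + 2)) = 1/(-(-408)/30) = 1/(-408*(-1/30)) = 1/(68/5) = 5/68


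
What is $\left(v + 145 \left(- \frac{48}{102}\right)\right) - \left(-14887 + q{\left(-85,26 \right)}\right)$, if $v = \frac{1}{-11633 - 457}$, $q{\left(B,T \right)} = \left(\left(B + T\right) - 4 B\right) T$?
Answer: $\frac{1544098513}{205530} \approx 7512.8$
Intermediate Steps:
$q{\left(B,T \right)} = T \left(T - 3 B\right)$ ($q{\left(B,T \right)} = \left(T - 3 B\right) T = T \left(T - 3 B\right)$)
$v = - \frac{1}{12090}$ ($v = \frac{1}{-12090} = - \frac{1}{12090} \approx -8.2713 \cdot 10^{-5}$)
$\left(v + 145 \left(- \frac{48}{102}\right)\right) - \left(-14887 + q{\left(-85,26 \right)}\right) = \left(- \frac{1}{12090} + 145 \left(- \frac{48}{102}\right)\right) + \left(14887 - 26 \left(26 - -255\right)\right) = \left(- \frac{1}{12090} + 145 \left(\left(-48\right) \frac{1}{102}\right)\right) + \left(14887 - 26 \left(26 + 255\right)\right) = \left(- \frac{1}{12090} + 145 \left(- \frac{8}{17}\right)\right) + \left(14887 - 26 \cdot 281\right) = \left(- \frac{1}{12090} - \frac{1160}{17}\right) + \left(14887 - 7306\right) = - \frac{14024417}{205530} + \left(14887 - 7306\right) = - \frac{14024417}{205530} + 7581 = \frac{1544098513}{205530}$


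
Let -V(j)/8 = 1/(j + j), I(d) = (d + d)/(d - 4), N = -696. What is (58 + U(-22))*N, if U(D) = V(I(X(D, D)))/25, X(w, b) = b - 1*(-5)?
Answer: -17127168/425 ≈ -40299.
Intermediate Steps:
X(w, b) = 5 + b (X(w, b) = b + 5 = 5 + b)
I(d) = 2*d/(-4 + d) (I(d) = (2*d)/(-4 + d) = 2*d/(-4 + d))
V(j) = -4/j (V(j) = -8/(j + j) = -8*1/(2*j) = -4/j)
U(D) = -2*(1 + D)/(25*(5 + D)) (U(D) = -4*(-4 + (5 + D))/(2*(5 + D))/25 = -4*(1 + D)/(2*(5 + D))*(1/25) = -2*(1 + D)/(5 + D)*(1/25) = -2*(1 + D)/(25*(5 + D)))
(58 + U(-22))*N = (58 + 2*(-1 - 1*(-22))/(25*(5 - 22)))*(-696) = (58 + (2/25)*(-1 + 22)/(-17))*(-696) = (58 + (2/25)*(-1/17)*21)*(-696) = (58 - 42/425)*(-696) = (24608/425)*(-696) = -17127168/425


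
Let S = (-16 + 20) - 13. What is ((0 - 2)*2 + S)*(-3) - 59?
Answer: -20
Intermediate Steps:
S = -9 (S = 4 - 13 = -9)
((0 - 2)*2 + S)*(-3) - 59 = ((0 - 2)*2 - 9)*(-3) - 59 = (-2*2 - 9)*(-3) - 59 = (-4 - 9)*(-3) - 59 = -13*(-3) - 59 = 39 - 59 = -20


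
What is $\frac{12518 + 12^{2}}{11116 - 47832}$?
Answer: $- \frac{6331}{18358} \approx -0.34486$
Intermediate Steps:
$\frac{12518 + 12^{2}}{11116 - 47832} = \frac{12518 + 144}{-36716} = 12662 \left(- \frac{1}{36716}\right) = - \frac{6331}{18358}$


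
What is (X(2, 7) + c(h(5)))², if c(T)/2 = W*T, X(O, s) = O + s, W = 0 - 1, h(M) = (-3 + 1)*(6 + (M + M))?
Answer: 5329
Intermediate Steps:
h(M) = -12 - 4*M (h(M) = -2*(6 + 2*M) = -12 - 4*M)
W = -1
c(T) = -2*T (c(T) = 2*(-T) = -2*T)
(X(2, 7) + c(h(5)))² = ((2 + 7) - 2*(-12 - 4*5))² = (9 - 2*(-12 - 20))² = (9 - 2*(-32))² = (9 + 64)² = 73² = 5329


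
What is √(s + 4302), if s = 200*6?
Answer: √5502 ≈ 74.175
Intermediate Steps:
s = 1200
√(s + 4302) = √(1200 + 4302) = √5502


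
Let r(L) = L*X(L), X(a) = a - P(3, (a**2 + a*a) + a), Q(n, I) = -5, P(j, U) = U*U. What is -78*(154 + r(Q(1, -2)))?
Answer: -803712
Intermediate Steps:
P(j, U) = U**2
X(a) = a - (a + 2*a**2)**2 (X(a) = a - ((a**2 + a*a) + a)**2 = a - ((a**2 + a**2) + a)**2 = a - (2*a**2 + a)**2 = a - (a + 2*a**2)**2)
r(L) = L**2*(1 - L*(1 + 2*L)**2) (r(L) = L*(L*(1 - L*(1 + 2*L)**2)) = L**2*(1 - L*(1 + 2*L)**2))
-78*(154 + r(Q(1, -2))) = -78*(154 + (-5)**2*(1 - 1*(-5)*(1 + 2*(-5))**2)) = -78*(154 + 25*(1 - 1*(-5)*(1 - 10)**2)) = -78*(154 + 25*(1 - 1*(-5)*(-9)**2)) = -78*(154 + 25*(1 - 1*(-5)*81)) = -78*(154 + 25*(1 + 405)) = -78*(154 + 25*406) = -78*(154 + 10150) = -78*10304 = -803712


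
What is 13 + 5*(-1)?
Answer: 8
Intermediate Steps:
13 + 5*(-1) = 13 - 5 = 8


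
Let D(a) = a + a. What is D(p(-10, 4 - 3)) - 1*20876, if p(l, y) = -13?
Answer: -20902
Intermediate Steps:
D(a) = 2*a
D(p(-10, 4 - 3)) - 1*20876 = 2*(-13) - 1*20876 = -26 - 20876 = -20902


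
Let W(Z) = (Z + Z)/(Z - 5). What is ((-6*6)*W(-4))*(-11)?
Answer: 352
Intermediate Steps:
W(Z) = 2*Z/(-5 + Z) (W(Z) = (2*Z)/(-5 + Z) = 2*Z/(-5 + Z))
((-6*6)*W(-4))*(-11) = ((-6*6)*(2*(-4)/(-5 - 4)))*(-11) = -72*(-4)/(-9)*(-11) = -72*(-4)*(-1)/9*(-11) = -36*8/9*(-11) = -32*(-11) = 352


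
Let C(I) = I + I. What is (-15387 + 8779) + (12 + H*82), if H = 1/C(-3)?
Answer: -19829/3 ≈ -6609.7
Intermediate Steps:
C(I) = 2*I
H = -⅙ (H = 1/(2*(-3)) = 1/(-6) = -⅙ ≈ -0.16667)
(-15387 + 8779) + (12 + H*82) = (-15387 + 8779) + (12 - ⅙*82) = -6608 + (12 - 41/3) = -6608 - 5/3 = -19829/3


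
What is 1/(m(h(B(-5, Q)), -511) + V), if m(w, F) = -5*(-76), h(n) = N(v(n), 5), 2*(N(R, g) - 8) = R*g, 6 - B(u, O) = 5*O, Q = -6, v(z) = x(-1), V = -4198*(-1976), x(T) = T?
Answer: 1/8295628 ≈ 1.2055e-7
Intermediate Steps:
V = 8295248
v(z) = -1
B(u, O) = 6 - 5*O
N(R, g) = 8 + R*g/2 (N(R, g) = 8 + (R*g)/2 = 8 + R*g/2)
h(n) = 11/2 (h(n) = 8 + (½)*(-1)*5 = 8 - 5/2 = 11/2)
m(w, F) = 380
1/(m(h(B(-5, Q)), -511) + V) = 1/(380 + 8295248) = 1/8295628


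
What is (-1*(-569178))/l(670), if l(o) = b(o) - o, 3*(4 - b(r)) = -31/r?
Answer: -1144047780/1338629 ≈ -854.64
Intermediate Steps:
b(r) = 4 + 31/(3*r) (b(r) = 4 - (-31)/(3*r) = 4 + 31/(3*r))
l(o) = 4 - o + 31/(3*o) (l(o) = (4 + 31/(3*o)) - o = 4 - o + 31/(3*o))
(-1*(-569178))/l(670) = (-1*(-569178))/(4 - 1*670 + (31/3)/670) = 569178/(4 - 670 + (31/3)*(1/670)) = 569178/(4 - 670 + 31/2010) = 569178/(-1338629/2010) = 569178*(-2010/1338629) = -1144047780/1338629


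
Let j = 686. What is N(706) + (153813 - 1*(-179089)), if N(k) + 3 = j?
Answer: 333585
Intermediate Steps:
N(k) = 683 (N(k) = -3 + 686 = 683)
N(706) + (153813 - 1*(-179089)) = 683 + (153813 - 1*(-179089)) = 683 + (153813 + 179089) = 683 + 332902 = 333585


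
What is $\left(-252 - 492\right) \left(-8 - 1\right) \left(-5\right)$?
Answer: $-33480$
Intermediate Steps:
$\left(-252 - 492\right) \left(-8 - 1\right) \left(-5\right) = - 744 \left(\left(-9\right) \left(-5\right)\right) = \left(-744\right) 45 = -33480$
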